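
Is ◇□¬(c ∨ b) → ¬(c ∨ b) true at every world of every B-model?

Yes, valid

Tableau for the negation ¬(◇□¬(c ∨ b) → ¬(c ∨ b)):
1. ¬(◇□¬(c ∨ b) → ¬(c ∨ b)), 0
2. ◇□¬(c ∨ b), 0
3. c ∨ b, 0
4. b, 0
5. □¬(c ∨ b), 1
6. ¬(c ∨ b), 0
7. ¬c, 0
8. ¬b, 0
Accessibility: 0R0, 0R1, 1R0, 1R1
Branch closes: b and ¬b both at 0.
Every branch of the negation's tableau closes; the branch above is one of them.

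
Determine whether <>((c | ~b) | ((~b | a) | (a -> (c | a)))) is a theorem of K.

Tableau for the negation ~<>((c | ~b) | ((~b | a) | (a -> (c | a)))):
1. ~<>((c | ~b) | ((~b | a) | (a -> (c | a)))), u
The negation has an open branch (countermodel exists).

Invalid (countermodel exists)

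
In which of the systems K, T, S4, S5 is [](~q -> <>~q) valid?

K-tableau for the negation ~[](~q -> <>~q):
1. ~[](~q -> <>~q), 0
2. ~(~q -> <>~q), 1
3. ~q, 1
4. ~<>~q, 1
Accessibility: 0R1
Complete open branch: countermodel on a K-frame, so not valid in K.
T-tableau for the negation ~[](~q -> <>~q):
1. ~[](~q -> <>~q), 0
2. ~(~q -> <>~q), 1
3. ~q, 1
4. ~<>~q, 1
5. q, 1
Accessibility: 0R0, 0R1, 1R1
Branch closes: q and ~q both at 1.
Every branch closes (one shown): valid in T, hence also in S4, S5 (every theorem of T is a theorem of S4 and S5).

T, S4, S5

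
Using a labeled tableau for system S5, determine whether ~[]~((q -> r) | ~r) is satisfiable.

1. ~[]~((q -> r) | ~r), u
2. (q -> r) | ~r, v
3. ~r, v
Accessibility: uRu, uRv, vRu, vRv

Satisfiable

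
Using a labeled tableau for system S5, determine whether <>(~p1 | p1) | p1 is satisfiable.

Satisfiable

1. <>(~p1 | p1) | p1, 0
2. p1, 0
Accessibility: 0R0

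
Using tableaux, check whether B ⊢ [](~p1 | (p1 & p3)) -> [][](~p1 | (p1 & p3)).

Tableau for the negation ~([](~p1 | (p1 & p3)) -> [][](~p1 | (p1 & p3))):
1. ~([](~p1 | (p1 & p3)) -> [][](~p1 | (p1 & p3))), u
2. [](~p1 | (p1 & p3)), u   [~->-rule on 1]
3. ~[][](~p1 | (p1 & p3)), u   [~->-rule on 1]
4. ~p1 | (p1 & p3), u   [[]-rule on 2 via uRu]
5. p1 & p3, u   [|-rule on 4 (branches; this branch)]
6. p1, u   [&-rule on 5]
7. p3, u   [&-rule on 5]
8. ~[](~p1 | (p1 & p3)), v   [~[]-rule on 3: fresh world v, uRv]
9. ~p1 | (p1 & p3), v   [[]-rule on 2 via uRv]
10. p1 & p3, v   [|-rule on 9 (branches; this branch)]
11. p1, v   [&-rule on 10]
12. p3, v   [&-rule on 10]
13. ~(~p1 | (p1 & p3)), w   [~[]-rule on 8: fresh world w, vRw]
14. p1, w   [~|-rule on 13]
15. ~(p1 & p3), w   [~|-rule on 13]
16. ~p3, w   [~&-rule on 15 (branches; this branch)]
Accessibility: uRu, uRv, vRu, vRv, vRw, wRv, wRw
The negation has an open branch (countermodel exists).

Not valid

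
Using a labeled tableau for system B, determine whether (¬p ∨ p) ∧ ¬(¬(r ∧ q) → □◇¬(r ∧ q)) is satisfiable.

1. (¬p ∨ p) ∧ ¬(¬(r ∧ q) → □◇¬(r ∧ q)), u
2. ¬p ∨ p, u
3. ¬(¬(r ∧ q) → □◇¬(r ∧ q)), u
4. ¬(r ∧ q), u
5. ¬□◇¬(r ∧ q), u
6. p, u
7. ¬q, u
8. ¬◇¬(r ∧ q), v
9. r ∧ q, u
10. r, u
11. q, u
Accessibility: uRu, uRv, vRu, vRv
Branch closes: q and ¬q both at u.
Every branch closes; the branch above is one of them.

Unsatisfiable (every branch closes)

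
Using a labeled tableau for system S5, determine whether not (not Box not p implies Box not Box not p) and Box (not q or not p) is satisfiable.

No, unsatisfiable

1. not (not Box not p implies Box not Box not p) and Box (not q or not p), w0
2. not (not Box not p implies Box not Box not p), w0
3. Box (not q or not p), w0
4. not Box not p, w0
5. not Box not Box not p, w0
6. not q or not p, w0
7. not q, w0
8. p, w1
9. not q or not p, w1
10. not q, w1
11. Box not p, w2
12. not q or not p, w2
13. not p, w0
14. not p, w1
Accessibility: w0Rw0, w0Rw1, w0Rw2, w1Rw0, w1Rw1, w1Rw2, w2Rw0, w2Rw1, w2Rw2
Branch closes: p and not p both at w1.
(One branch shown.) All branches close.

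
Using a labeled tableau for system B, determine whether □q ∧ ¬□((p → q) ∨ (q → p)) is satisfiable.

1. □q ∧ ¬□((p → q) ∨ (q → p)), w0
2. □q, w0
3. ¬□((p → q) ∨ (q → p)), w0
4. q, w0
5. ¬((p → q) ∨ (q → p)), w1
6. ¬(p → q), w1
7. ¬(q → p), w1
8. p, w1
9. ¬q, w1
10. q, w1
11. ¬p, w1
Accessibility: w0Rw0, w0Rw1, w1Rw0, w1Rw1
Branch closes: q and ¬q both at w1.
Every branch closes; the branch above is one of them.

Unsatisfiable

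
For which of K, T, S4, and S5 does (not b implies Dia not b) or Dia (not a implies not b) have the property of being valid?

T, S4, S5

T-tableau for the negation not ((not b implies Dia not b) or Dia (not a implies not b)):
1. not ((not b implies Dia not b) or Dia (not a implies not b)), 0
2. not (not b implies Dia not b), 0
3. not Dia (not a implies not b), 0
4. not b, 0
5. not Dia not b, 0
6. not (not a implies not b), 0
7. not a, 0
8. b, 0
Accessibility: 0R0
Branch closes: b and not b both at 0.
Every branch closes (one shown): valid in T, hence also in S4, S5 (every theorem of T is a theorem of S4 and S5).
K-tableau for the negation not ((not b implies Dia not b) or Dia (not a implies not b)):
1. not ((not b implies Dia not b) or Dia (not a implies not b)), 0
2. not (not b implies Dia not b), 0
3. not Dia (not a implies not b), 0
4. not b, 0
5. not Dia not b, 0
Complete open branch: countermodel on a K-frame, so not valid in K.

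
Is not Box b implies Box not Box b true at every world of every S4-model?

Tableau for the negation not (not Box b implies Box not Box b):
1. not (not Box b implies Box not Box b), 0
2. not Box b, 0   [neg-implies-rule on 1]
3. not Box not Box b, 0   [neg-implies-rule on 1]
4. not b, 1   [neg-Box-rule on 2: fresh world 1, 0R1]
5. Box b, 2   [neg-Box-rule on 3: fresh world 2, 0R2]
6. b, 2   [Box-rule on 5 via 2R2]
Accessibility: 0R0, 0R1, 0R2, 1R1, 2R2
The negation has an open branch (countermodel exists).

No, not valid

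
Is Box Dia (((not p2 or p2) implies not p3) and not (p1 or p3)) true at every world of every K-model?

No, not valid

Tableau for the negation not Box Dia (((not p2 or p2) implies not p3) and not (p1 or p3)):
1. not Box Dia (((not p2 or p2) implies not p3) and not (p1 or p3)), w0
2. not Dia (((not p2 or p2) implies not p3) and not (p1 or p3)), w1
Accessibility: w0Rw1
The negation has an open branch (countermodel exists).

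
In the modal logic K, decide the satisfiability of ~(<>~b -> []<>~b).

1. ~(<>~b -> []<>~b), w0
2. <>~b, w0
3. ~[]<>~b, w0
4. ~b, w1
5. ~<>~b, w2
Accessibility: w0Rw1, w0Rw2

Yes, satisfiable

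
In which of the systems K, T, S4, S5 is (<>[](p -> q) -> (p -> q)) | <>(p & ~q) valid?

T-tableau for the negation ~((<>[](p -> q) -> (p -> q)) | <>(p & ~q)):
1. ~((<>[](p -> q) -> (p -> q)) | <>(p & ~q)), u
2. ~(<>[](p -> q) -> (p -> q)), u   [~|-rule on 1]
3. ~<>(p & ~q), u   [~|-rule on 1]
4. <>[](p -> q), u   [~->-rule on 2]
5. ~(p -> q), u   [~->-rule on 2]
6. p, u   [~->-rule on 5]
7. ~q, u   [~->-rule on 5]
8. ~(p & ~q), u   [~<>-rule on 3 via uRu]
9. q, u   [~&-rule on 8 (branches; this branch)]
Accessibility: uRu
Branch closes: q and ~q both at u.
Every branch closes (one shown): valid in T, hence also in S4, S5 (every theorem of T is a theorem of S4 and S5).
K-tableau for the negation ~((<>[](p -> q) -> (p -> q)) | <>(p & ~q)):
1. ~((<>[](p -> q) -> (p -> q)) | <>(p & ~q)), u
2. ~(<>[](p -> q) -> (p -> q)), u   [~|-rule on 1]
3. ~<>(p & ~q), u   [~|-rule on 1]
4. <>[](p -> q), u   [~->-rule on 2]
5. ~(p -> q), u   [~->-rule on 2]
6. p, u   [~->-rule on 5]
7. ~q, u   [~->-rule on 5]
8. [](p -> q), v   [<>-rule on 4: fresh world v, uRv]
9. ~(p & ~q), v   [~<>-rule on 3 via uRv]
10. q, v   [~&-rule on 9 (branches; this branch)]
Accessibility: uRv
Complete open branch: countermodel on a K-frame, so not valid in K.

T, S4, S5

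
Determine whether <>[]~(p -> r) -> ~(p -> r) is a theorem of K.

Tableau for the negation ~(<>[]~(p -> r) -> ~(p -> r)):
1. ~(<>[]~(p -> r) -> ~(p -> r)), u
2. <>[]~(p -> r), u
3. p -> r, u
4. r, u
5. []~(p -> r), v
Accessibility: uRv
The negation has an open branch (countermodel exists).

No, not valid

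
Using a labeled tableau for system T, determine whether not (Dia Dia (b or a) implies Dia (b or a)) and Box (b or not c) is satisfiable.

1. not (Dia Dia (b or a) implies Dia (b or a)) and Box (b or not c), w0
2. not (Dia Dia (b or a) implies Dia (b or a)), w0
3. Box (b or not c), w0
4. Dia Dia (b or a), w0
5. not Dia (b or a), w0
6. b or not c, w0
7. not (b or a), w0
8. not b, w0
9. not a, w0
10. not c, w0
11. Dia (b or a), w1
12. b or not c, w1
13. not (b or a), w1
14. not b, w1
15. not a, w1
16. not c, w1
17. b or a, w2
18. a, w2
Accessibility: w0Rw0, w0Rw1, w1Rw1, w1Rw2, w2Rw2

Satisfiable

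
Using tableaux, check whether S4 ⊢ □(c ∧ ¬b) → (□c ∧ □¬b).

Yes, valid

Tableau for the negation ¬(□(c ∧ ¬b) → (□c ∧ □¬b)):
1. ¬(□(c ∧ ¬b) → (□c ∧ □¬b)), w0
2. □(c ∧ ¬b), w0
3. ¬(□c ∧ □¬b), w0
4. c ∧ ¬b, w0
5. c, w0
6. ¬b, w0
7. ¬□¬b, w0
8. b, w1
9. c ∧ ¬b, w1
10. c, w1
11. ¬b, w1
Accessibility: w0Rw0, w0Rw1, w1Rw1
Branch closes: b and ¬b both at w1.
Every branch of the negation's tableau closes; the branch above is one of them.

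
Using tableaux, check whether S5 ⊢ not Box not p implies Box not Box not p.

Tableau for the negation not (not Box not p implies Box not Box not p):
1. not (not Box not p implies Box not Box not p), u
2. not Box not p, u
3. not Box not Box not p, u
4. p, v
5. Box not p, w
6. not p, u
7. not p, v
Accessibility: uRu, uRv, uRw, vRu, vRv, vRw, wRu, wRv, wRw
Branch closes: p and not p both at v.
Every branch of the negation's tableau closes; the branch above is one of them.

Valid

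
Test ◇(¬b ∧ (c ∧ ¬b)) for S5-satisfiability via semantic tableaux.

Satisfiable (open branch found)

1. ◇(¬b ∧ (c ∧ ¬b)), u
2. ¬b ∧ (c ∧ ¬b), v
3. ¬b, v
4. c ∧ ¬b, v
5. c, v
Accessibility: uRu, uRv, vRu, vRv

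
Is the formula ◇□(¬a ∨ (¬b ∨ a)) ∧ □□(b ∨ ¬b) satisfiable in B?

Satisfiable

1. ◇□(¬a ∨ (¬b ∨ a)) ∧ □□(b ∨ ¬b), u
2. ◇□(¬a ∨ (¬b ∨ a)), u   [∧-rule on 1]
3. □□(b ∨ ¬b), u   [∧-rule on 1]
4. □(b ∨ ¬b), u   [□-rule on 3 via uRu]
5. b ∨ ¬b, u   [□-rule on 4 via uRu]
6. ¬b, u   [∨-rule on 5 (branches; this branch)]
7. □(¬a ∨ (¬b ∨ a)), v   [◇-rule on 2: fresh world v, uRv]
8. □(b ∨ ¬b), v   [□-rule on 3 via uRv]
9. b ∨ ¬b, v   [□-rule on 4 via uRv]
10. ¬a ∨ (¬b ∨ a), u   [□-rule on 7 via vRu]
11. ¬a ∨ (¬b ∨ a), v   [□-rule on 7 via vRv]
12. ¬b, v   [∨-rule on 9 (branches; this branch)]
13. ¬b ∨ a, u   [∨-rule on 10 (branches; this branch)]
14. ¬b ∨ a, v   [∨-rule on 11 (branches; this branch)]
15. a, u   [∨-rule on 13 (branches; this branch)]
16. a, v   [∨-rule on 14 (branches; this branch)]
Accessibility: uRu, uRv, vRu, vRv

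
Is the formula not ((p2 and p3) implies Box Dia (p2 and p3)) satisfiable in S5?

1. not ((p2 and p3) implies Box Dia (p2 and p3)), 0
2. p2 and p3, 0
3. not Box Dia (p2 and p3), 0
4. p2, 0
5. p3, 0
6. not Dia (p2 and p3), 1
7. not (p2 and p3), 0
8. not (p2 and p3), 1
9. not p3, 0
Accessibility: 0R0, 0R1, 1R0, 1R1
Branch closes: p3 and not p3 both at 0.
Every branch closes; the branch above is one of them.

No, unsatisfiable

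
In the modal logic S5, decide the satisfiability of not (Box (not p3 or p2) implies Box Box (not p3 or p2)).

Unsatisfiable (every branch closes)

1. not (Box (not p3 or p2) implies Box Box (not p3 or p2)), 0
2. Box (not p3 or p2), 0   [neg-implies-rule on 1]
3. not Box Box (not p3 or p2), 0   [neg-implies-rule on 1]
4. not p3 or p2, 0   [Box-rule on 2 via 0R0]
5. p2, 0   [or-rule on 4 (branches; this branch)]
6. not Box (not p3 or p2), 1   [neg-Box-rule on 3: fresh world 1, 0R1]
7. not p3 or p2, 1   [Box-rule on 2 via 0R1]
8. p2, 1   [or-rule on 7 (branches; this branch)]
9. not (not p3 or p2), 2   [neg-Box-rule on 6: fresh world 2, 1R2]
10. p3, 2   [neg-or-rule on 9]
11. not p2, 2   [neg-or-rule on 9]
12. not p3 or p2, 2   [Box-rule on 2 via 0R2]
13. p2, 2   [or-rule on 12 (branches; this branch)]
Accessibility: 0R0, 0R1, 0R2, 1R0, 1R1, 1R2, 2R0, 2R1, 2R2
Branch closes: p2 and not p2 both at 2.
(One branch shown.) All branches close.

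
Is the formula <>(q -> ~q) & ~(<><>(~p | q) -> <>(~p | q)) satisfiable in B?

1. <>(q -> ~q) & ~(<><>(~p | q) -> <>(~p | q)), 0
2. <>(q -> ~q), 0
3. ~(<><>(~p | q) -> <>(~p | q)), 0
4. <><>(~p | q), 0
5. ~<>(~p | q), 0
6. ~(~p | q), 0
7. p, 0
8. ~q, 0
9. q -> ~q, 1
10. ~(~p | q), 1
11. p, 1
12. ~q, 1
13. <>(~p | q), 2
14. ~(~p | q), 2
15. p, 2
16. ~q, 2
17. ~p | q, 3
18. q, 3
Accessibility: 0R0, 0R1, 0R2, 1R0, 1R1, 2R0, 2R2, 2R3, 3R2, 3R3

Satisfiable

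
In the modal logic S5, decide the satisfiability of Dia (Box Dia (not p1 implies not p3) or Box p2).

1. Dia (Box Dia (not p1 implies not p3) or Box p2), u
2. Box Dia (not p1 implies not p3) or Box p2, v   [Dia-rule on 1: fresh world v, uRv]
3. Box p2, v   [or-rule on 2 (branches; this branch)]
4. p2, u   [Box-rule on 3 via vRu]
5. p2, v   [Box-rule on 3 via vRv]
Accessibility: uRu, uRv, vRu, vRv

Satisfiable (open branch found)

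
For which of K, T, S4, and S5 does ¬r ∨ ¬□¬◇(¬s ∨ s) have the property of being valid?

K-tableau for the negation ¬(¬r ∨ ¬□¬◇(¬s ∨ s)):
1. ¬(¬r ∨ ¬□¬◇(¬s ∨ s)), u
2. r, u
3. □¬◇(¬s ∨ s), u
Complete open branch: countermodel on a K-frame, so not valid in K.
T-tableau for the negation ¬(¬r ∨ ¬□¬◇(¬s ∨ s)):
1. ¬(¬r ∨ ¬□¬◇(¬s ∨ s)), u
2. r, u
3. □¬◇(¬s ∨ s), u
4. ¬◇(¬s ∨ s), u
5. ¬(¬s ∨ s), u
6. s, u
7. ¬s, u
Accessibility: uRu
Branch closes: s and ¬s both at u.
Every branch closes (one shown): valid in T, hence also in S4, S5 (every theorem of T is a theorem of S4 and S5).

T, S4, S5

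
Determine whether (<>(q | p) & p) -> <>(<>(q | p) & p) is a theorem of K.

Tableau for the negation ~((<>(q | p) & p) -> <>(<>(q | p) & p)):
1. ~((<>(q | p) & p) -> <>(<>(q | p) & p)), u
2. <>(q | p) & p, u
3. ~<>(<>(q | p) & p), u
4. <>(q | p), u
5. p, u
6. q | p, v
7. ~(<>(q | p) & p), v
8. p, v
9. ~<>(q | p), v
Accessibility: uRv
The negation has an open branch (countermodel exists).

Invalid (countermodel exists)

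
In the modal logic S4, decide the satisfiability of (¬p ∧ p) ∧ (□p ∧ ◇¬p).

1. (¬p ∧ p) ∧ (□p ∧ ◇¬p), u
2. ¬p ∧ p, u   [∧-rule on 1]
3. □p ∧ ◇¬p, u   [∧-rule on 1]
4. ¬p, u   [∧-rule on 2]
5. p, u   [∧-rule on 2]
Accessibility: uRu
Branch closes: p and ¬p both at u.
Every branch closes; the branch above is one of them.

No, unsatisfiable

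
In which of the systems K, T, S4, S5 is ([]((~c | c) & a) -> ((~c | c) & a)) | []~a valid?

K-tableau for the negation ~(([]((~c | c) & a) -> ((~c | c) & a)) | []~a):
1. ~(([]((~c | c) & a) -> ((~c | c) & a)) | []~a), 0
2. ~([]((~c | c) & a) -> ((~c | c) & a)), 0
3. ~[]~a, 0
4. []((~c | c) & a), 0
5. ~((~c | c) & a), 0
6. ~a, 0
7. a, 1
8. (~c | c) & a, 1
9. ~c | c, 1
10. c, 1
Accessibility: 0R1
Complete open branch: countermodel on a K-frame, so not valid in K.
T-tableau for the negation ~(([]((~c | c) & a) -> ((~c | c) & a)) | []~a):
1. ~(([]((~c | c) & a) -> ((~c | c) & a)) | []~a), 0
2. ~([]((~c | c) & a) -> ((~c | c) & a)), 0
3. ~[]~a, 0
4. []((~c | c) & a), 0
5. ~((~c | c) & a), 0
6. (~c | c) & a, 0
7. ~c | c, 0
8. a, 0
9. ~(~c | c), 0
10. c, 0
11. ~c, 0
Accessibility: 0R0
Branch closes: c and ~c both at 0.
Every branch closes (one shown): valid in T, hence also in S4, S5 (every theorem of T is a theorem of S4 and S5).

T, S4, S5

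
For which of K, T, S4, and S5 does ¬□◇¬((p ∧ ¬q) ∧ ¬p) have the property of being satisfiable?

K-tableau for the formula:
1. ¬□◇¬((p ∧ ¬q) ∧ ¬p), 0
2. ¬◇¬((p ∧ ¬q) ∧ ¬p), 1   [¬□-rule on 1: fresh world 1, 0R1]
Accessibility: 0R1
Complete open branch: satisfiable in K.
T-tableau for the formula:
1. ¬□◇¬((p ∧ ¬q) ∧ ¬p), 0
2. ¬◇¬((p ∧ ¬q) ∧ ¬p), 1   [¬□-rule on 1: fresh world 1, 0R1]
3. (p ∧ ¬q) ∧ ¬p, 1   [¬◇-rule on 2 via 1R1]
4. p ∧ ¬q, 1   [∧-rule on 3]
5. ¬p, 1   [∧-rule on 3]
6. p, 1   [∧-rule on 4]
7. ¬q, 1   [∧-rule on 4]
Accessibility: 0R0, 0R1, 1R1
Branch closes: p and ¬p both at 1.
Every branch closes (one shown): unsatisfiable in T, hence also in S4, S5 (every S4/S5-frame is a T-frame).

K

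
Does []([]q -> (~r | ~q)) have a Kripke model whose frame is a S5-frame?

Satisfiable

1. []([]q -> (~r | ~q)), u
2. []q -> (~r | ~q), u
3. ~r | ~q, u
4. ~q, u
Accessibility: uRu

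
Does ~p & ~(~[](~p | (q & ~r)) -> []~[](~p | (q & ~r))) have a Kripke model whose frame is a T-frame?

1. ~p & ~(~[](~p | (q & ~r)) -> []~[](~p | (q & ~r))), w0
2. ~p, w0
3. ~(~[](~p | (q & ~r)) -> []~[](~p | (q & ~r))), w0
4. ~[](~p | (q & ~r)), w0
5. ~[]~[](~p | (q & ~r)), w0
6. ~(~p | (q & ~r)), w1
7. p, w1
8. ~(q & ~r), w1
9. r, w1
10. [](~p | (q & ~r)), w2
11. ~p | (q & ~r), w2
12. q & ~r, w2
13. q, w2
14. ~r, w2
Accessibility: w0Rw0, w0Rw1, w0Rw2, w1Rw1, w2Rw2

Satisfiable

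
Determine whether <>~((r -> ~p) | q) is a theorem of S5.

Invalid (countermodel exists)

Tableau for the negation ~<>~((r -> ~p) | q):
1. ~<>~((r -> ~p) | q), w0
2. (r -> ~p) | q, w0
3. q, w0
Accessibility: w0Rw0
The negation has an open branch (countermodel exists).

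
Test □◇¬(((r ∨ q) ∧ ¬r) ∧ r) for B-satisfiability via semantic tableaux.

Yes, satisfiable

1. □◇¬(((r ∨ q) ∧ ¬r) ∧ r), u
2. ◇¬(((r ∨ q) ∧ ¬r) ∧ r), u
3. ¬(((r ∨ q) ∧ ¬r) ∧ r), v
4. ◇¬(((r ∨ q) ∧ ¬r) ∧ r), v
5. ¬r, v
6. ¬(((r ∨ q) ∧ ¬r) ∧ r), w
7. ¬r, w
Accessibility: uRu, uRv, vRu, vRv, vRw, wRv, wRw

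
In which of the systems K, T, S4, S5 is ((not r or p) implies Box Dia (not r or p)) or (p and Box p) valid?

S4-tableau for the negation not (((not r or p) implies Box Dia (not r or p)) or (p and Box p)):
1. not (((not r or p) implies Box Dia (not r or p)) or (p and Box p)), w0
2. not ((not r or p) implies Box Dia (not r or p)), w0   [neg-or-rule on 1]
3. not (p and Box p), w0   [neg-or-rule on 1]
4. not r or p, w0   [neg-implies-rule on 2]
5. not Box Dia (not r or p), w0   [neg-implies-rule on 2]
6. not Box p, w0   [neg-and-rule on 3 (branches; this branch)]
7. p, w0   [or-rule on 4 (branches; this branch)]
8. not Dia (not r or p), w1   [neg-Box-rule on 5: fresh world w1, w0Rw1]
9. not (not r or p), w1   [neg-Dia-rule on 8 via w1Rw1]
10. r, w1   [neg-or-rule on 9]
11. not p, w1   [neg-or-rule on 9]
12. not p, w2   [neg-Box-rule on 6: fresh world w2, w0Rw2]
Accessibility: w0Rw0, w0Rw1, w0Rw2, w1Rw1, w2Rw2
Complete open branch: countermodel on an S4-frame, so not valid in S4, nor in K, T (the same frame is also a K-frame and a T-frame).
S5-tableau for the negation not (((not r or p) implies Box Dia (not r or p)) or (p and Box p)):
1. not (((not r or p) implies Box Dia (not r or p)) or (p and Box p)), w0
2. not ((not r or p) implies Box Dia (not r or p)), w0   [neg-or-rule on 1]
3. not (p and Box p), w0   [neg-or-rule on 1]
4. not r or p, w0   [neg-implies-rule on 2]
5. not Box Dia (not r or p), w0   [neg-implies-rule on 2]
6. not Box p, w0   [neg-and-rule on 3 (branches; this branch)]
7. p, w0   [or-rule on 4 (branches; this branch)]
8. not Dia (not r or p), w1   [neg-Box-rule on 5: fresh world w1, w0Rw1]
9. not (not r or p), w0   [neg-Dia-rule on 8 via w1Rw0]
10. r, w0   [neg-or-rule on 9]
11. not p, w0   [neg-or-rule on 9]
Accessibility: w0Rw0, w0Rw1, w1Rw0, w1Rw1
Branch closes: p and not p both at w0.
Every branch closes (one shown): valid in S5.

S5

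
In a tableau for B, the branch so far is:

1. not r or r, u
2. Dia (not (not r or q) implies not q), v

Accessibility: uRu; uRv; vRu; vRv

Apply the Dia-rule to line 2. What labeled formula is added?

a fresh world w with vRw, and not (not r or q) implies not q at w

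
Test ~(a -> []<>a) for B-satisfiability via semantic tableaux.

Unsatisfiable (every branch closes)

1. ~(a -> []<>a), 0
2. a, 0   [~->-rule on 1]
3. ~[]<>a, 0   [~->-rule on 1]
4. ~<>a, 1   [~[]-rule on 3: fresh world 1, 0R1]
5. ~a, 0   [~<>-rule on 4 via 1R0]
Accessibility: 0R0, 0R1, 1R0, 1R1
Branch closes: a and ~a both at 0.
Every branch closes; the branch above is one of them.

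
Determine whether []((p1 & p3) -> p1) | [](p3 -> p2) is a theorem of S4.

Tableau for the negation ~([]((p1 & p3) -> p1) | [](p3 -> p2)):
1. ~([]((p1 & p3) -> p1) | [](p3 -> p2)), u
2. ~[]((p1 & p3) -> p1), u
3. ~[](p3 -> p2), u
4. ~((p1 & p3) -> p1), v
5. p1 & p3, v
6. ~p1, v
7. p1, v
8. p3, v
Accessibility: uRu, uRv, vRv
Branch closes: p1 and ~p1 both at v.
All branches of the negation close; one closing branch shown above.

Valid in S4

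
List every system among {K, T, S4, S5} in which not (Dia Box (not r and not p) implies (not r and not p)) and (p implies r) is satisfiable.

S5-tableau for the formula:
1. not (Dia Box (not r and not p) implies (not r and not p)) and (p implies r), 0
2. not (Dia Box (not r and not p) implies (not r and not p)), 0
3. p implies r, 0
4. Dia Box (not r and not p), 0
5. not (not r and not p), 0
6. r, 0
7. p, 0
8. Box (not r and not p), 1
9. not r and not p, 0
10. not r, 0
11. not p, 0
Accessibility: 0R0, 0R1, 1R0, 1R1
Branch closes: r and not r both at 0.
Every branch closes (one shown): unsatisfiable in S5.
S4-tableau for the formula:
1. not (Dia Box (not r and not p) implies (not r and not p)) and (p implies r), 0
2. not (Dia Box (not r and not p) implies (not r and not p)), 0
3. p implies r, 0
4. Dia Box (not r and not p), 0
5. not (not r and not p), 0
6. r, 0
7. p, 0
8. Box (not r and not p), 1
9. not r and not p, 1
10. not r, 1
11. not p, 1
Accessibility: 0R0, 0R1, 1R1
Complete open branch: satisfiable in S4, hence also in K, T (this S4-model is also a K-model and a T-model).

K, T, S4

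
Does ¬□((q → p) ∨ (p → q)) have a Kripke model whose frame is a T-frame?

1. ¬□((q → p) ∨ (p → q)), u
2. ¬((q → p) ∨ (p → q)), v
3. ¬(q → p), v
4. ¬(p → q), v
5. q, v
6. ¬p, v
7. p, v
8. ¬q, v
Accessibility: uRu, uRv, vRv
Branch closes: p and ¬p both at v.
Every branch closes; the branch above is one of them.

No, unsatisfiable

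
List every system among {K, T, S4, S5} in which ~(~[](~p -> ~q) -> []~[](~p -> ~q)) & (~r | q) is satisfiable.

S4-tableau for the formula:
1. ~(~[](~p -> ~q) -> []~[](~p -> ~q)) & (~r | q), u
2. ~(~[](~p -> ~q) -> []~[](~p -> ~q)), u
3. ~r | q, u
4. ~[](~p -> ~q), u
5. ~[]~[](~p -> ~q), u
6. q, u
7. ~(~p -> ~q), v
8. ~p, v
9. q, v
10. [](~p -> ~q), w
11. ~p -> ~q, w
12. ~q, w
Accessibility: uRu, uRv, uRw, vRv, wRw
Complete open branch: satisfiable in S4, hence also in K, T (this S4-model is also a K-model and a T-model).
S5-tableau for the formula:
1. ~(~[](~p -> ~q) -> []~[](~p -> ~q)) & (~r | q), u
2. ~(~[](~p -> ~q) -> []~[](~p -> ~q)), u
3. ~r | q, u
4. ~[](~p -> ~q), u
5. ~[]~[](~p -> ~q), u
6. q, u
7. ~(~p -> ~q), v
8. ~p, v
9. q, v
10. [](~p -> ~q), w
11. ~p -> ~q, u
12. ~p -> ~q, v
13. ~p -> ~q, w
14. p, u
15. ~q, v
Accessibility: uRu, uRv, uRw, vRu, vRv, vRw, wRu, wRv, wRw
Branch closes: q and ~q both at v.
Every branch closes (one shown): unsatisfiable in S5.

K, T, S4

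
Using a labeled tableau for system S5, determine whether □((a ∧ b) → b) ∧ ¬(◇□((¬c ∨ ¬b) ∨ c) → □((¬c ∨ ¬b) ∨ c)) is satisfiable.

Unsatisfiable (every branch closes)

1. □((a ∧ b) → b) ∧ ¬(◇□((¬c ∨ ¬b) ∨ c) → □((¬c ∨ ¬b) ∨ c)), w0
2. □((a ∧ b) → b), w0
3. ¬(◇□((¬c ∨ ¬b) ∨ c) → □((¬c ∨ ¬b) ∨ c)), w0
4. ◇□((¬c ∨ ¬b) ∨ c), w0
5. ¬□((¬c ∨ ¬b) ∨ c), w0
6. (a ∧ b) → b, w0
7. ¬(a ∧ b), w0
8. ¬b, w0
9. □((¬c ∨ ¬b) ∨ c), w1
10. (a ∧ b) → b, w1
11. (¬c ∨ ¬b) ∨ c, w0
12. (¬c ∨ ¬b) ∨ c, w1
13. ¬(a ∧ b), w1
14. ¬c ∨ ¬b, w0
15. ¬c ∨ ¬b, w1
16. ¬b, w1
17. ¬((¬c ∨ ¬b) ∨ c), w2
18. ¬(¬c ∨ ¬b), w2
19. ¬c, w2
20. c, w2
21. b, w2
Accessibility: w0Rw0, w0Rw1, w0Rw2, w1Rw0, w1Rw1, w1Rw2, w2Rw0, w2Rw1, w2Rw2
Branch closes: c and ¬c both at w2.
All branches of the tableau close; one closing branch shown above.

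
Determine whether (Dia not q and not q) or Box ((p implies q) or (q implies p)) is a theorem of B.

Tableau for the negation not ((Dia not q and not q) or Box ((p implies q) or (q implies p))):
1. not ((Dia not q and not q) or Box ((p implies q) or (q implies p))), u
2. not (Dia not q and not q), u
3. not Box ((p implies q) or (q implies p)), u
4. not Dia not q, u
5. q, u
6. not ((p implies q) or (q implies p)), v
7. not (p implies q), v
8. not (q implies p), v
9. p, v
10. not q, v
11. q, v
12. not p, v
Accessibility: uRu, uRv, vRu, vRv
Branch closes: q and not q both at v.
Every branch of the negation's tableau closes; the branch above is one of them.

Valid in B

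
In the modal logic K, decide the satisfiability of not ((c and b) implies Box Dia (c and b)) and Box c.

Satisfiable

1. not ((c and b) implies Box Dia (c and b)) and Box c, w0
2. not ((c and b) implies Box Dia (c and b)), w0
3. Box c, w0
4. c and b, w0
5. not Box Dia (c and b), w0
6. c, w0
7. b, w0
8. not Dia (c and b), w1
9. c, w1
Accessibility: w0Rw1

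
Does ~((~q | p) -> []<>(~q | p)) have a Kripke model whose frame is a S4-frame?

1. ~((~q | p) -> []<>(~q | p)), w0
2. ~q | p, w0
3. ~[]<>(~q | p), w0
4. p, w0
5. ~<>(~q | p), w1
6. ~(~q | p), w1
7. q, w1
8. ~p, w1
Accessibility: w0Rw0, w0Rw1, w1Rw1

Yes, satisfiable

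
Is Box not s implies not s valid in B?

Valid in B

Tableau for the negation not (Box not s implies not s):
1. not (Box not s implies not s), w0
2. Box not s, w0
3. s, w0
4. not s, w0
Accessibility: w0Rw0
Branch closes: s and not s both at w0.
All branches of the negation close; one closing branch shown above.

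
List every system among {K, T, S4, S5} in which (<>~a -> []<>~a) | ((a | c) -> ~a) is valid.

S4-tableau for the negation ~((<>~a -> []<>~a) | ((a | c) -> ~a)):
1. ~((<>~a -> []<>~a) | ((a | c) -> ~a)), 0
2. ~(<>~a -> []<>~a), 0   [~|-rule on 1]
3. ~((a | c) -> ~a), 0   [~|-rule on 1]
4. <>~a, 0   [~->-rule on 2]
5. ~[]<>~a, 0   [~->-rule on 2]
6. a | c, 0   [~->-rule on 3]
7. a, 0   [~->-rule on 3]
8. c, 0   [|-rule on 6 (branches; this branch)]
9. ~a, 1   [<>-rule on 4: fresh world 1, 0R1]
10. ~<>~a, 2   [~[]-rule on 5: fresh world 2, 0R2]
11. a, 2   [~<>-rule on 10 via 2R2]
Accessibility: 0R0, 0R1, 0R2, 1R1, 2R2
Complete open branch: countermodel on an S4-frame, so not valid in S4, nor in K, T (the same frame is also a K-frame and a T-frame).
S5-tableau for the negation ~((<>~a -> []<>~a) | ((a | c) -> ~a)):
1. ~((<>~a -> []<>~a) | ((a | c) -> ~a)), 0
2. ~(<>~a -> []<>~a), 0   [~|-rule on 1]
3. ~((a | c) -> ~a), 0   [~|-rule on 1]
4. <>~a, 0   [~->-rule on 2]
5. ~[]<>~a, 0   [~->-rule on 2]
6. a | c, 0   [~->-rule on 3]
7. a, 0   [~->-rule on 3]
8. c, 0   [|-rule on 6 (branches; this branch)]
9. ~a, 1   [<>-rule on 4: fresh world 1, 0R1]
10. ~<>~a, 2   [~[]-rule on 5: fresh world 2, 0R2]
11. a, 1   [~<>-rule on 10 via 2R1]
Accessibility: 0R0, 0R1, 0R2, 1R0, 1R1, 1R2, 2R0, 2R1, 2R2
Branch closes: a and ~a both at 1.
Every branch closes (one shown): valid in S5.

S5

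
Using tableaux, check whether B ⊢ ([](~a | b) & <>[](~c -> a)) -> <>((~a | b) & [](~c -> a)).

Valid in B

Tableau for the negation ~(([](~a | b) & <>[](~c -> a)) -> <>((~a | b) & [](~c -> a))):
1. ~(([](~a | b) & <>[](~c -> a)) -> <>((~a | b) & [](~c -> a))), u
2. [](~a | b) & <>[](~c -> a), u
3. ~<>((~a | b) & [](~c -> a)), u
4. [](~a | b), u
5. <>[](~c -> a), u
6. ~((~a | b) & [](~c -> a)), u
7. ~a | b, u
8. ~[](~c -> a), u
9. b, u
10. [](~c -> a), v
11. ~((~a | b) & [](~c -> a)), v
12. ~a | b, v
13. ~c -> a, u
14. ~c -> a, v
15. ~[](~c -> a), v
16. b, v
17. a, u
18. a, v
19. ~(~c -> a), w
20. ~c, w
21. ~a, w
22. ~((~a | b) & [](~c -> a)), w
23. ~a | b, w
24. ~[](~c -> a), w
25. b, w
26. ~(~c -> a), x
27. ~c, x
28. ~a, x
29. ~c -> a, x
30. a, x
Accessibility: uRu, uRv, uRw, vRu, vRv, vRx, wRu, wRw, xRv, xRx
Branch closes: a and ~a both at x.
All branches of the negation close; one closing branch shown above.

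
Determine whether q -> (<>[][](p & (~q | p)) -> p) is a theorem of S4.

Invalid (countermodel exists)

Tableau for the negation ~(q -> (<>[][](p & (~q | p)) -> p)):
1. ~(q -> (<>[][](p & (~q | p)) -> p)), w0
2. q, w0
3. ~(<>[][](p & (~q | p)) -> p), w0
4. <>[][](p & (~q | p)), w0
5. ~p, w0
6. [][](p & (~q | p)), w1
7. [](p & (~q | p)), w1
8. p & (~q | p), w1
9. p, w1
10. ~q | p, w1
Accessibility: w0Rw0, w0Rw1, w1Rw1
The negation has an open branch (countermodel exists).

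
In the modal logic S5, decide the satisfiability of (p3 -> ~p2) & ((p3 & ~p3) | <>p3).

1. (p3 -> ~p2) & ((p3 & ~p3) | <>p3), 0
2. p3 -> ~p2, 0
3. (p3 & ~p3) | <>p3, 0
4. ~p2, 0
5. <>p3, 0
6. p3, 1
Accessibility: 0R0, 0R1, 1R0, 1R1

Satisfiable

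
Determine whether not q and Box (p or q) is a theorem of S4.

No, not valid

Tableau for the negation not (not q and Box (p or q)):
1. not (not q and Box (p or q)), 0
2. not Box (p or q), 0
3. not (p or q), 1
4. not p, 1
5. not q, 1
Accessibility: 0R0, 0R1, 1R1
The negation has an open branch (countermodel exists).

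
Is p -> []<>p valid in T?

Tableau for the negation ~(p -> []<>p):
1. ~(p -> []<>p), w0
2. p, w0   [~->-rule on 1]
3. ~[]<>p, w0   [~->-rule on 1]
4. ~<>p, w1   [~[]-rule on 3: fresh world w1, w0Rw1]
5. ~p, w1   [~<>-rule on 4 via w1Rw1]
Accessibility: w0Rw0, w0Rw1, w1Rw1
The negation has an open branch (countermodel exists).

Invalid (countermodel exists)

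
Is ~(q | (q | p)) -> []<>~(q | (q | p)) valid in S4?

Tableau for the negation ~(~(q | (q | p)) -> []<>~(q | (q | p))):
1. ~(~(q | (q | p)) -> []<>~(q | (q | p))), 0
2. ~(q | (q | p)), 0   [~->-rule on 1]
3. ~[]<>~(q | (q | p)), 0   [~->-rule on 1]
4. ~q, 0   [~|-rule on 2]
5. ~(q | p), 0   [~|-rule on 2]
6. ~p, 0   [~|-rule on 5]
7. ~<>~(q | (q | p)), 1   [~[]-rule on 3: fresh world 1, 0R1]
8. q | (q | p), 1   [~<>-rule on 7 via 1R1]
9. q | p, 1   [|-rule on 8 (branches; this branch)]
10. p, 1   [|-rule on 9 (branches; this branch)]
Accessibility: 0R0, 0R1, 1R1
The negation has an open branch (countermodel exists).

Not valid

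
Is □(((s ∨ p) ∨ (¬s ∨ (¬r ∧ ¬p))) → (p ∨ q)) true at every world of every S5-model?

Tableau for the negation ¬□(((s ∨ p) ∨ (¬s ∨ (¬r ∧ ¬p))) → (p ∨ q)):
1. ¬□(((s ∨ p) ∨ (¬s ∨ (¬r ∧ ¬p))) → (p ∨ q)), 0
2. ¬(((s ∨ p) ∨ (¬s ∨ (¬r ∧ ¬p))) → (p ∨ q)), 1   [¬□-rule on 1: fresh world 1, 0R1]
3. (s ∨ p) ∨ (¬s ∨ (¬r ∧ ¬p)), 1   [¬→-rule on 2]
4. ¬(p ∨ q), 1   [¬→-rule on 2]
5. ¬p, 1   [¬∨-rule on 4]
6. ¬q, 1   [¬∨-rule on 4]
7. ¬s ∨ (¬r ∧ ¬p), 1   [∨-rule on 3 (branches; this branch)]
8. ¬r ∧ ¬p, 1   [∨-rule on 7 (branches; this branch)]
9. ¬r, 1   [∧-rule on 8]
Accessibility: 0R0, 0R1, 1R0, 1R1
The negation has an open branch (countermodel exists).

Not valid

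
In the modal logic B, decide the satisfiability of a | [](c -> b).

1. a | [](c -> b), u
2. [](c -> b), u
3. c -> b, u
4. b, u
Accessibility: uRu

Yes, satisfiable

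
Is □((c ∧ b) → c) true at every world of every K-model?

Valid

Tableau for the negation ¬□((c ∧ b) → c):
1. ¬□((c ∧ b) → c), w0
2. ¬((c ∧ b) → c), w1   [¬□-rule on 1: fresh world w1, w0Rw1]
3. c ∧ b, w1   [¬→-rule on 2]
4. ¬c, w1   [¬→-rule on 2]
5. c, w1   [∧-rule on 3]
6. b, w1   [∧-rule on 3]
Accessibility: w0Rw1
Branch closes: c and ¬c both at w1.
All branches of the negation close; one closing branch shown above.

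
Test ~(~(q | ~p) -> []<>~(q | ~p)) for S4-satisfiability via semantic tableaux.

Satisfiable

1. ~(~(q | ~p) -> []<>~(q | ~p)), w0
2. ~(q | ~p), w0
3. ~[]<>~(q | ~p), w0
4. ~q, w0
5. p, w0
6. ~<>~(q | ~p), w1
7. q | ~p, w1
8. ~p, w1
Accessibility: w0Rw0, w0Rw1, w1Rw1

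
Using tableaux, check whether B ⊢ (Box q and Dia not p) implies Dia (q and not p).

Yes, valid

Tableau for the negation not ((Box q and Dia not p) implies Dia (q and not p)):
1. not ((Box q and Dia not p) implies Dia (q and not p)), u
2. Box q and Dia not p, u
3. not Dia (q and not p), u
4. Box q, u
5. Dia not p, u
6. not (q and not p), u
7. q, u
8. p, u
9. not p, v
10. not (q and not p), v
11. q, v
12. p, v
Accessibility: uRu, uRv, vRu, vRv
Branch closes: p and not p both at v.
Every branch of the negation's tableau closes; the branch above is one of them.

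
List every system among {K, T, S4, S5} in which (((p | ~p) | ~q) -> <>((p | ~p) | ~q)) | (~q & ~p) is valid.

T, S4, S5

K-tableau for the negation ~((((p | ~p) | ~q) -> <>((p | ~p) | ~q)) | (~q & ~p)):
1. ~((((p | ~p) | ~q) -> <>((p | ~p) | ~q)) | (~q & ~p)), u
2. ~(((p | ~p) | ~q) -> <>((p | ~p) | ~q)), u
3. ~(~q & ~p), u
4. (p | ~p) | ~q, u
5. ~<>((p | ~p) | ~q), u
6. p, u
7. ~q, u
Complete open branch: countermodel on a K-frame, so not valid in K.
T-tableau for the negation ~((((p | ~p) | ~q) -> <>((p | ~p) | ~q)) | (~q & ~p)):
1. ~((((p | ~p) | ~q) -> <>((p | ~p) | ~q)) | (~q & ~p)), u
2. ~(((p | ~p) | ~q) -> <>((p | ~p) | ~q)), u
3. ~(~q & ~p), u
4. (p | ~p) | ~q, u
5. ~<>((p | ~p) | ~q), u
6. ~((p | ~p) | ~q), u
7. ~(p | ~p), u
8. q, u
9. ~p, u
10. p, u
Accessibility: uRu
Branch closes: p and ~p both at u.
Every branch closes (one shown): valid in T, hence also in S4, S5 (every theorem of T is a theorem of S4 and S5).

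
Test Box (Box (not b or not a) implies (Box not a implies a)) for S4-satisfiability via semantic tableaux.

Yes, satisfiable

1. Box (Box (not b or not a) implies (Box not a implies a)), u
2. Box (not b or not a) implies (Box not a implies a), u   [Box-rule on 1 via uRu]
3. Box not a implies a, u   [implies-rule on 2 (branches; this branch)]
4. a, u   [implies-rule on 3 (branches; this branch)]
Accessibility: uRu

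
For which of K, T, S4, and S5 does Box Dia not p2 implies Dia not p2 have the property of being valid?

T, S4, S5

T-tableau for the negation not (Box Dia not p2 implies Dia not p2):
1. not (Box Dia not p2 implies Dia not p2), w0
2. Box Dia not p2, w0
3. not Dia not p2, w0
4. Dia not p2, w0
5. p2, w0
6. not p2, w1
7. Dia not p2, w1
8. p2, w1
Accessibility: w0Rw0, w0Rw1, w1Rw1
Branch closes: p2 and not p2 both at w1.
Every branch closes (one shown): valid in T, hence also in S4, S5 (every theorem of T is a theorem of S4 and S5).
K-tableau for the negation not (Box Dia not p2 implies Dia not p2):
1. not (Box Dia not p2 implies Dia not p2), w0
2. Box Dia not p2, w0
3. not Dia not p2, w0
Complete open branch: countermodel on a K-frame, so not valid in K.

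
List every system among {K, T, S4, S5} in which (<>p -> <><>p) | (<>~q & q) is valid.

T-tableau for the negation ~((<>p -> <><>p) | (<>~q & q)):
1. ~((<>p -> <><>p) | (<>~q & q)), w0
2. ~(<>p -> <><>p), w0
3. ~(<>~q & q), w0
4. <>p, w0
5. ~<><>p, w0
6. ~<>p, w0
7. ~p, w0
8. ~<>~q, w0
9. q, w0
10. p, w1
11. ~<>p, w1
12. ~p, w1
Accessibility: w0Rw0, w0Rw1, w1Rw1
Branch closes: p and ~p both at w1.
Every branch closes (one shown): valid in T, hence also in S4, S5 (every theorem of T is a theorem of S4 and S5).
K-tableau for the negation ~((<>p -> <><>p) | (<>~q & q)):
1. ~((<>p -> <><>p) | (<>~q & q)), w0
2. ~(<>p -> <><>p), w0
3. ~(<>~q & q), w0
4. <>p, w0
5. ~<><>p, w0
6. ~q, w0
7. p, w1
8. ~<>p, w1
Accessibility: w0Rw1
Complete open branch: countermodel on a K-frame, so not valid in K.

T, S4, S5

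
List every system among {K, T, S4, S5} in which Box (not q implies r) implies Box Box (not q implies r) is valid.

S4, S5

T-tableau for the negation not (Box (not q implies r) implies Box Box (not q implies r)):
1. not (Box (not q implies r) implies Box Box (not q implies r)), 0
2. Box (not q implies r), 0
3. not Box Box (not q implies r), 0
4. not q implies r, 0
5. r, 0
6. not Box (not q implies r), 1
7. not q implies r, 1
8. r, 1
9. not (not q implies r), 2
10. not q, 2
11. not r, 2
Accessibility: 0R0, 0R1, 1R1, 1R2, 2R2
Complete open branch: countermodel on a T-frame, so not valid in T, nor in K (the same frame is also a K-frame).
S4-tableau for the negation not (Box (not q implies r) implies Box Box (not q implies r)):
1. not (Box (not q implies r) implies Box Box (not q implies r)), 0
2. Box (not q implies r), 0
3. not Box Box (not q implies r), 0
4. not q implies r, 0
5. r, 0
6. not Box (not q implies r), 1
7. not q implies r, 1
8. r, 1
9. not (not q implies r), 2
10. not q, 2
11. not r, 2
12. not q implies r, 2
13. r, 2
Accessibility: 0R0, 0R1, 0R2, 1R1, 1R2, 2R2
Branch closes: r and not r both at 2.
Every branch closes (one shown): valid in S4, hence also in S5 (every theorem of S4 is a theorem of S5).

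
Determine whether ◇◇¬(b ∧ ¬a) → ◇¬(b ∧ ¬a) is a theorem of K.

Tableau for the negation ¬(◇◇¬(b ∧ ¬a) → ◇¬(b ∧ ¬a)):
1. ¬(◇◇¬(b ∧ ¬a) → ◇¬(b ∧ ¬a)), w0
2. ◇◇¬(b ∧ ¬a), w0
3. ¬◇¬(b ∧ ¬a), w0
4. ◇¬(b ∧ ¬a), w1
5. b ∧ ¬a, w1
6. b, w1
7. ¬a, w1
8. ¬(b ∧ ¬a), w2
9. a, w2
Accessibility: w0Rw1, w1Rw2
The negation has an open branch (countermodel exists).

Not valid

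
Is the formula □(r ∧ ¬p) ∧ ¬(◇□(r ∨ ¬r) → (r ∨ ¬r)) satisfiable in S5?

No, unsatisfiable

1. □(r ∧ ¬p) ∧ ¬(◇□(r ∨ ¬r) → (r ∨ ¬r)), w0
2. □(r ∧ ¬p), w0   [∧-rule on 1]
3. ¬(◇□(r ∨ ¬r) → (r ∨ ¬r)), w0   [∧-rule on 1]
4. ◇□(r ∨ ¬r), w0   [¬→-rule on 3]
5. ¬(r ∨ ¬r), w0   [¬→-rule on 3]
6. ¬r, w0   [¬∨-rule on 5]
7. r, w0   [¬∨-rule on 5]
Accessibility: w0Rw0
Branch closes: r and ¬r both at w0.
Every branch closes; the branch above is one of them.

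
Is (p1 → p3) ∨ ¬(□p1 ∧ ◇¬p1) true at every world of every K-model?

Tableau for the negation ¬((p1 → p3) ∨ ¬(□p1 ∧ ◇¬p1)):
1. ¬((p1 → p3) ∨ ¬(□p1 ∧ ◇¬p1)), u
2. ¬(p1 → p3), u   [¬∨-rule on 1]
3. □p1 ∧ ◇¬p1, u   [¬∨-rule on 1]
4. p1, u   [¬→-rule on 2]
5. ¬p3, u   [¬→-rule on 2]
6. □p1, u   [∧-rule on 3]
7. ◇¬p1, u   [∧-rule on 3]
8. ¬p1, v   [◇-rule on 7: fresh world v, uRv]
9. p1, v   [□-rule on 6 via uRv]
Accessibility: uRv
Branch closes: p1 and ¬p1 both at v.
All branches of the negation close; one closing branch shown above.

Yes, valid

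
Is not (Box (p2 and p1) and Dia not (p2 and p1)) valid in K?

Tableau for the negation Box (p2 and p1) and Dia not (p2 and p1):
1. Box (p2 and p1) and Dia not (p2 and p1), 0
2. Box (p2 and p1), 0
3. Dia not (p2 and p1), 0
4. not (p2 and p1), 1
5. p2 and p1, 1
6. p2, 1
7. p1, 1
8. not p1, 1
Accessibility: 0R1
Branch closes: p1 and not p1 both at 1.
All branches of the negation close; one closing branch shown above.

Valid in K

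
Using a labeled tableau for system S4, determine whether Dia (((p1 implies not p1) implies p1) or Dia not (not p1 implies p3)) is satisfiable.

1. Dia (((p1 implies not p1) implies p1) or Dia not (not p1 implies p3)), 0
2. ((p1 implies not p1) implies p1) or Dia not (not p1 implies p3), 1
3. Dia not (not p1 implies p3), 1
4. not (not p1 implies p3), 2
5. not p1, 2
6. not p3, 2
Accessibility: 0R0, 0R1, 0R2, 1R1, 1R2, 2R2

Satisfiable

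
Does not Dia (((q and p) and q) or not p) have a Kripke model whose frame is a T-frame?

1. not Dia (((q and p) and q) or not p), 0
2. not (((q and p) and q) or not p), 0
3. not ((q and p) and q), 0
4. p, 0
5. not q, 0
Accessibility: 0R0

Yes, satisfiable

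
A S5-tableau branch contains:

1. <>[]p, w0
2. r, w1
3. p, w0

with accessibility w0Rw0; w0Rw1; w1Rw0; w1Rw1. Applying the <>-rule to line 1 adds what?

a fresh world w2 with w0Rw2, and []p at w2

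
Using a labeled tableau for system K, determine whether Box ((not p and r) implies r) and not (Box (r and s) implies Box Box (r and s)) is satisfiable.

1. Box ((not p and r) implies r) and not (Box (r and s) implies Box Box (r and s)), w0
2. Box ((not p and r) implies r), w0
3. not (Box (r and s) implies Box Box (r and s)), w0
4. Box (r and s), w0
5. not Box Box (r and s), w0
6. not Box (r and s), w1
7. (not p and r) implies r, w1
8. r and s, w1
9. r, w1
10. s, w1
11. not (r and s), w2
12. not s, w2
Accessibility: w0Rw1, w1Rw2

Yes, satisfiable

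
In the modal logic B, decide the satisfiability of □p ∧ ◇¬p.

Unsatisfiable

1. □p ∧ ◇¬p, w0
2. □p, w0   [∧-rule on 1]
3. ◇¬p, w0   [∧-rule on 1]
4. p, w0   [□-rule on 2 via w0Rw0]
5. ¬p, w1   [◇-rule on 3: fresh world w1, w0Rw1]
6. p, w1   [□-rule on 2 via w0Rw1]
Accessibility: w0Rw0, w0Rw1, w1Rw0, w1Rw1
Branch closes: p and ¬p both at w1.
(One branch shown.) All branches close.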